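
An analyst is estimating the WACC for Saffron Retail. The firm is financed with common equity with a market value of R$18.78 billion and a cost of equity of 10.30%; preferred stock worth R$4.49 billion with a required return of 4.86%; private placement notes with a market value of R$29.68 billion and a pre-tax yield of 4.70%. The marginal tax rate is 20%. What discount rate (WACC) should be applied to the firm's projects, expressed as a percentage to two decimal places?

6.17%

Total capital V = 18.78 + 4.49 + 29.68 = 52.95.
Equity: weight = 18.78/52.95 = 0.3547; cost = 10.3%.
Preferred: weight = 4.49/52.95 = 0.0848; cost = 4.86%.
Private placement notes: weight = 29.68/52.95 = 0.5605; after-tax cost = 4.7% × (1 − 20%) = 3.7600%.
WACC = 0.3547 × 10.3000% + 0.0848 × 4.8600% + 0.5605 × 3.7600% = 6.1728%.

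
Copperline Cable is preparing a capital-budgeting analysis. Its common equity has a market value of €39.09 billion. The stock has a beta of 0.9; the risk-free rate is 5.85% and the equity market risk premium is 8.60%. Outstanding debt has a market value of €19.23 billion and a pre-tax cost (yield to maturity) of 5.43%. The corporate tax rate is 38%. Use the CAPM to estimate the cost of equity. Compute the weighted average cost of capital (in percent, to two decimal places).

Cost of equity via CAPM: Re = 5.85% + 0.9 × 8.6% = 13.5900%.
Total capital V = 39.09 + 19.23 = 58.32.
Equity: weight = 39.09/58.32 = 0.6703; cost = 13.59%.
Debt: weight = 19.23/58.32 = 0.3297; after-tax cost = 5.43% × (1 − 38%) = 3.3666%.
WACC = 0.6703 × 13.5900% + 0.3297 × 3.3666% = 10.2190%.

10.22%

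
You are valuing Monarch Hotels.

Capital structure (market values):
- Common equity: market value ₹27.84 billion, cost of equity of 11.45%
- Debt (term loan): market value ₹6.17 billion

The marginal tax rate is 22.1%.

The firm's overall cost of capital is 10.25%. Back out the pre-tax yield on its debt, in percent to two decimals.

Total capital V = 27.84 + 6.17 = 34.01.
Equity weight = 27.84/34.01 = 0.8186.
Term loan weight = 6.17/34.01 = 0.1814.
Equity contribution = 0.8186 × 11.45% = 9.3728%.
Remaining for debt = 10.25% − 9.3728% = 0.8772%.
Rd × (1 − 22.1%) × 0.1814 = 0.8772%  ⇒  Rd = 6.2072%.

6.21%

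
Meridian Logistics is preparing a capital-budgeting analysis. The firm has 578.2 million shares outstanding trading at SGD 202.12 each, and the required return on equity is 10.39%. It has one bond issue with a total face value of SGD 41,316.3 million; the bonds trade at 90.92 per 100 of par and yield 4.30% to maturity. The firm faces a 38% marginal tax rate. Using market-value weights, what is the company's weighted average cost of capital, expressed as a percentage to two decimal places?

8.51%

Market value of equity E = 202.12 × 578.2m = 116865.784m. Market value of debt D = 41316.3m × 90.92/100 = 37564.77996m.
Total capital V = 116865.784 + 37564.77996 = 154430.56396.
Equity: weight = 116865.784/154430.56396 = 0.7568; cost = 10.39%.
Bonds outstanding: weight = 37564.77996/154430.56396 = 0.2432; after-tax cost = 4.3% × (1 − 38%) = 2.6660%.
WACC = 0.7568 × 10.3900% + 0.2432 × 2.6660% = 8.5112%.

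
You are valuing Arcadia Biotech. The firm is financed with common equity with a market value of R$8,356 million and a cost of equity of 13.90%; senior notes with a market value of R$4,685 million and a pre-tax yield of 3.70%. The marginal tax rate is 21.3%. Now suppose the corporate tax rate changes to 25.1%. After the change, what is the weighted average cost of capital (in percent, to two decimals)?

9.90%

After the change:
Total capital V = 8356 + 4685 = 13041.
Equity: weight = 8356/13041 = 0.6407; cost = 13.9%.
Senior notes: weight = 4685/13041 = 0.3593; after-tax cost = 3.7% × (1 − 25.1%) = 2.7713%.
WACC = 0.6407 × 13.9000% + 0.3593 × 2.7713% = 9.9020%.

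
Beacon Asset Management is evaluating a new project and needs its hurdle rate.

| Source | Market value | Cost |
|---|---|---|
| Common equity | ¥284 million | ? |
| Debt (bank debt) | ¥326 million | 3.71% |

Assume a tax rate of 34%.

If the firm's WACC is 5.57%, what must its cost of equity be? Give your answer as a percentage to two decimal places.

9.15%

Total capital V = 284 + 326 = 610.
Equity weight = 284/610 = 0.4656.
Bank debt weight = 326/610 = 0.5344.
Debt contribution = 0.5344 × 3.71% × (1 − 34%) = 1.3086%.
Required equity contribution = 5.57% − 1.3086% = 4.2614%.
Re = 4.2614% / 0.4656 = 9.1530%.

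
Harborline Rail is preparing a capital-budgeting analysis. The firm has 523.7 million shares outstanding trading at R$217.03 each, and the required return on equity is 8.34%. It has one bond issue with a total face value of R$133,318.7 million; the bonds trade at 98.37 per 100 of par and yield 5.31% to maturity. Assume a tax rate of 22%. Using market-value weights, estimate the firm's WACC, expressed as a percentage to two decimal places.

6.09%

Market value of equity E = 217.03 × 523.7m = 113658.611m. Market value of debt D = 133318.7m × 98.37/100 = 131145.60519m.
Total capital V = 113658.611 + 131145.60519 = 244804.21619.
Equity: weight = 113658.611/244804.21619 = 0.4643; cost = 8.34%.
Bonds outstanding: weight = 131145.60519/244804.21619 = 0.5357; after-tax cost = 5.31% × (1 − 22%) = 4.1418%.
WACC = 0.4643 × 8.3400% + 0.5357 × 4.1418% = 6.0910%.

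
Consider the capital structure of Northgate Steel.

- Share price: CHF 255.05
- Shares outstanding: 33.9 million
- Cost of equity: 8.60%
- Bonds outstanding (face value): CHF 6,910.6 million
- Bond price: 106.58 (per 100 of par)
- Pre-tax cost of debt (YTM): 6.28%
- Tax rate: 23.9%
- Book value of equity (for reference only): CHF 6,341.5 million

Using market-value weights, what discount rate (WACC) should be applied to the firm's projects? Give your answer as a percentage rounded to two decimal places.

6.84%

Market value of equity E = 255.05 × 33.9m = 8646.195m. Market value of debt D = 6910.6m × 106.58/100 = 7365.31748m.
Total capital V = 8646.195 + 7365.31748 = 16011.51248.
Equity: weight = 8646.195/16011.51248 = 0.5400; cost = 8.6%.
Bonds outstanding: weight = 7365.31748/16011.51248 = 0.4600; after-tax cost = 6.28% × (1 − 23.9%) = 4.7791%.
WACC = 0.5400 × 8.6000% + 0.4600 × 4.7791% = 6.8424%.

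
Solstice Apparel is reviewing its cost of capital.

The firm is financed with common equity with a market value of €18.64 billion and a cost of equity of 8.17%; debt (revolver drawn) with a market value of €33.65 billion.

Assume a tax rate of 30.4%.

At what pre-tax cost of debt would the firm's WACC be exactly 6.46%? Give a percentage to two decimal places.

Total capital V = 18.64 + 33.65 = 52.29.
Equity weight = 18.64/52.29 = 0.3565.
Revolver drawn weight = 33.65/52.29 = 0.6435.
Equity contribution = 0.3565 × 8.17% = 2.9124%.
Remaining for debt = 6.46% − 2.9124% = 3.5476%.
Rd × (1 − 30.4%) × 0.6435 = 3.5476%  ⇒  Rd = 7.9206%.

7.92%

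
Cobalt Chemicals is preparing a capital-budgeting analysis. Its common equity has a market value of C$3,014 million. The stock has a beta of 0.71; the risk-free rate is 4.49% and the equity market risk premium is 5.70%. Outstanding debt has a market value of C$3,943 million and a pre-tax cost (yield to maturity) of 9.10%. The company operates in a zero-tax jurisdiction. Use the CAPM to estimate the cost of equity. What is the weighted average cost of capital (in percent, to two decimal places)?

Cost of equity via CAPM: Re = 4.49% + 0.71 × 5.7% = 8.5370%.
Total capital V = 3014 + 3943 = 6957.
Equity: weight = 3014/6957 = 0.4332; cost = 8.537%.
Debt: weight = 3943/6957 = 0.5668; after-tax cost = 9.1% × (1 − 0%) = 9.1000%.
WACC = 0.4332 × 8.5370% + 0.5668 × 9.1000% = 8.8561%.

8.86%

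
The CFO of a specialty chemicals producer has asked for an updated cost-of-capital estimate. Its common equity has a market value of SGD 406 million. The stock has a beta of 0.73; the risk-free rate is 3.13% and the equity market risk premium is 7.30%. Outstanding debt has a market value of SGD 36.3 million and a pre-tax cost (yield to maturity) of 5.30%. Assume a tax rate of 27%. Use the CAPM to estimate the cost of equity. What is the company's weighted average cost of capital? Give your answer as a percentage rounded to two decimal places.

8.08%

Cost of equity via CAPM: Re = 3.13% + 0.73 × 7.3% = 8.4590%.
Total capital V = 406 + 36.3 = 442.3.
Equity: weight = 406/442.3 = 0.9179; cost = 8.459%.
Debt: weight = 36.3/442.3 = 0.0821; after-tax cost = 5.3% × (1 − 27%) = 3.8690%.
WACC = 0.9179 × 8.4590% + 0.0821 × 3.8690% = 8.0823%.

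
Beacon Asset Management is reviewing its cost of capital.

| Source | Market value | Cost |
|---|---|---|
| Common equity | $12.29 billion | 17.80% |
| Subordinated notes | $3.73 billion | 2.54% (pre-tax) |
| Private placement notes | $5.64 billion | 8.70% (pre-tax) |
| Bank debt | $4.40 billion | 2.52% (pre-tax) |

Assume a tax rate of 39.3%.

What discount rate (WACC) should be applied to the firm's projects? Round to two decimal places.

10.02%

Total capital V = 12.29 + 3.73 + 5.64 + 4.4 = 26.06.
Equity: weight = 12.29/26.06 = 0.4716; cost = 17.8%.
Subordinated notes: weight = 3.73/26.06 = 0.1431; after-tax cost = 2.54% × (1 − 39.3%) = 1.5418%.
Private placement notes: weight = 5.64/26.06 = 0.2164; after-tax cost = 8.7% × (1 − 39.3%) = 5.2809%.
Bank debt: weight = 4.4/26.06 = 0.1688; after-tax cost = 2.52% × (1 − 39.3%) = 1.5296%.
WACC = 0.4716 × 17.8000% + 0.1431 × 1.5418% + 0.2164 × 5.2809% + 0.1688 × 1.5296% = 10.0164%.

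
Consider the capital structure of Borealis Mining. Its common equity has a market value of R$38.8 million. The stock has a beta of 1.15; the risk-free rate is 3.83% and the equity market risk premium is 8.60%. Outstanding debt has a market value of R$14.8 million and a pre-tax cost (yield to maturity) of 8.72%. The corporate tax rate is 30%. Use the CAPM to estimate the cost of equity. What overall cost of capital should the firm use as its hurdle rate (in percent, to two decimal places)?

Cost of equity via CAPM: Re = 3.83% + 1.15 × 8.6% = 13.7200%.
Total capital V = 38.8 + 14.8 = 53.6.
Equity: weight = 38.8/53.6 = 0.7239; cost = 13.72%.
Debt: weight = 14.8/53.6 = 0.2761; after-tax cost = 8.72% × (1 − 30%) = 6.1040%.
WACC = 0.7239 × 13.7200% + 0.2761 × 6.1040% = 11.6171%.

11.62%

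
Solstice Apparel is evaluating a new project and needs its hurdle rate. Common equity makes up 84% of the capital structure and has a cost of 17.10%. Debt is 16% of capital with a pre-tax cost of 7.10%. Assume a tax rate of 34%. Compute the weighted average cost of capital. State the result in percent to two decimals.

After-tax cost of debt = 7.1% × (1 − 34%) = 4.6860%.
WACC = 0.840 × 17.1000% + 0.160 × 4.6860% = 15.1138%.

15.11%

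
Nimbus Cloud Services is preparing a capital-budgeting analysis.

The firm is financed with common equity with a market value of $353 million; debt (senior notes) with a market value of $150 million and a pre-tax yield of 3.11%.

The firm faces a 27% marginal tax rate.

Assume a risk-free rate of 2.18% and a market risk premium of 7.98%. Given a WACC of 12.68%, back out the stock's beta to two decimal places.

1.87

Total capital V = 353 + 150 = 503.
Equity weight = 353/503 = 0.7018.
Senior notes weight = 150/503 = 0.2982.
Debt contribution = 0.2982 × 3.11% × (1 − 27%) = 0.6770%.
Required equity contribution = 12.68% − 0.6770% = 12.0030%  ⇒  Re = 17.1034%.
CAPM: 17.1034% = 2.18% + β × 7.98%  ⇒  β = 1.8701.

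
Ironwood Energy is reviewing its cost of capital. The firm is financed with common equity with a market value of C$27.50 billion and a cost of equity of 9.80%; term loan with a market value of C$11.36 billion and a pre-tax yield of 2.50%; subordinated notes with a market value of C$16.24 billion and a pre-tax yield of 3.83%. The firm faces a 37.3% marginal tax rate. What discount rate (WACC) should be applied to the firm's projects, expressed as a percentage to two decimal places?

5.92%

Total capital V = 27.5 + 11.36 + 16.24 = 55.1.
Equity: weight = 27.5/55.1 = 0.4991; cost = 9.8%.
Term loan: weight = 11.36/55.1 = 0.2062; after-tax cost = 2.5% × (1 − 37.3%) = 1.5675%.
Subordinated notes: weight = 16.24/55.1 = 0.2947; after-tax cost = 3.83% × (1 − 37.3%) = 2.4014%.
WACC = 0.4991 × 9.8000% + 0.2062 × 1.5675% + 0.2947 × 2.4014% = 5.9221%.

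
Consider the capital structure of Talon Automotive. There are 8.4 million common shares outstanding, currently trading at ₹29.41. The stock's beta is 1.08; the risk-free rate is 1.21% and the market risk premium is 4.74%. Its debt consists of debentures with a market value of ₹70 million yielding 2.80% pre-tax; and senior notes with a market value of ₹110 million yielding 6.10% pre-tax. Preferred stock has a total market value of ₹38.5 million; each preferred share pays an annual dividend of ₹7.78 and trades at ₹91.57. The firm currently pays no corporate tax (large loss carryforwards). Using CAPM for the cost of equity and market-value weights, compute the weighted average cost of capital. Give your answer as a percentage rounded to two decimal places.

Cost of equity via CAPM: Re = 1.21% + 1.08 × 4.74% = 6.3292%.
Cost of preferred: Rp = 7.78 / 91.57 = 8.4962%.
Market value of equity E = 29.41 × 8.4m = 247.044m.
Total capital V = 247.044 + 38.5 + 70 + 110 = 465.544.
Equity: weight = 247.044/465.544 = 0.5307; cost = 6.3292%.
Preferred: weight = 38.5/465.544 = 0.0827; cost = 8.4962%.
Debentures: weight = 70/465.544 = 0.1504; after-tax cost = 2.8% × (1 − 0%) = 2.8000%.
Senior notes: weight = 110/465.544 = 0.2363; after-tax cost = 6.1% × (1 − 0%) = 6.1000%.
WACC = 0.5307 × 6.3292% + 0.0827 × 8.4962% + 0.1504 × 2.8000% + 0.2363 × 6.1000% = 5.9236%.

5.92%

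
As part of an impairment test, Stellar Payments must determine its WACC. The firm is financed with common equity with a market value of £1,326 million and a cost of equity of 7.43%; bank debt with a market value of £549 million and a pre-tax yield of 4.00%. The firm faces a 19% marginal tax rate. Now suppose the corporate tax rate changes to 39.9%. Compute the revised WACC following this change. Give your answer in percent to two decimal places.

After the change:
Total capital V = 1326 + 549 = 1875.
Equity: weight = 1326/1875 = 0.7072; cost = 7.43%.
Bank debt: weight = 549/1875 = 0.2928; after-tax cost = 4% × (1 − 39.9%) = 2.4040%.
WACC = 0.7072 × 7.4300% + 0.2928 × 2.4040% = 5.9584%.

5.96%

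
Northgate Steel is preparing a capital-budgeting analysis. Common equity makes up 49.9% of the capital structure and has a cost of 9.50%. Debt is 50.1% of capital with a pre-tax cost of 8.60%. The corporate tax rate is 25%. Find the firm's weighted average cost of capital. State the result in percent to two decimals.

7.97%

After-tax cost of debt = 8.6% × (1 − 25%) = 6.4500%.
WACC = 0.499 × 9.5000% + 0.501 × 6.4500% = 7.9719%.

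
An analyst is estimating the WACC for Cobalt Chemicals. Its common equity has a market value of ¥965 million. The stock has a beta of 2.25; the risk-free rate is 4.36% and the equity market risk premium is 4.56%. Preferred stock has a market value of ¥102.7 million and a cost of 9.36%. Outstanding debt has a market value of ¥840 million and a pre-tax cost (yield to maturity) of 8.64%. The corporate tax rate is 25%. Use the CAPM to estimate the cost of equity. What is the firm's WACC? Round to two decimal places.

10.75%

Cost of equity via CAPM: Re = 4.36% + 2.25 × 4.56% = 14.6200%.
Total capital V = 965 + 102.7 + 840 = 1907.7.
Equity: weight = 965/1907.7 = 0.5058; cost = 14.62%.
Preferred: weight = 102.7/1907.7 = 0.0538; cost = 9.36%.
Debt: weight = 840/1907.7 = 0.4403; after-tax cost = 8.64% × (1 − 25%) = 6.4800%.
WACC = 0.5058 × 14.6200% + 0.0538 × 9.3600% + 0.4403 × 6.4800% = 10.7526%.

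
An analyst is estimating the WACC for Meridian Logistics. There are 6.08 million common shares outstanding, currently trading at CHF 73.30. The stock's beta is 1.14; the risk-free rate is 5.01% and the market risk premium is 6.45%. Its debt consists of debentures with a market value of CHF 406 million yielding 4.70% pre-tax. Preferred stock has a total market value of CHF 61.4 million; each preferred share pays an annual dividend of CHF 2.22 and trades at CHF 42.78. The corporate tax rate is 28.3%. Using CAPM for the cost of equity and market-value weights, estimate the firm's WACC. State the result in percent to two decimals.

7.88%

Cost of equity via CAPM: Re = 5.01% + 1.14 × 6.45% = 12.3630%.
Cost of preferred: Rp = 2.22 / 42.78 = 5.1893%.
Market value of equity E = 73.3 × 6.08m = 445.664m.
Total capital V = 445.664 + 61.4 + 406 = 913.064.
Equity: weight = 445.664/913.064 = 0.4881; cost = 12.363%.
Preferred: weight = 61.4/913.064 = 0.0672; cost = 5.1893%.
Debentures: weight = 406/913.064 = 0.4447; after-tax cost = 4.7% × (1 − 28.3%) = 3.3699%.
WACC = 0.4881 × 12.3630% + 0.0672 × 5.1893% + 0.4447 × 3.3699% = 7.8818%.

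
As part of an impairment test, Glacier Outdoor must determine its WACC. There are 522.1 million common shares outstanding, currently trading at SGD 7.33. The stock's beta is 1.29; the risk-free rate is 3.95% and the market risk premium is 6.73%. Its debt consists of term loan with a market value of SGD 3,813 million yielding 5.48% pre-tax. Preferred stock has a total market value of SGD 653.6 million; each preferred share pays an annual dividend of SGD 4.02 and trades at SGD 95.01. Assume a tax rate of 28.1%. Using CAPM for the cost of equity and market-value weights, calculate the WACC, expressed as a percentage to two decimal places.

7.97%

Cost of equity via CAPM: Re = 3.95% + 1.29 × 6.73% = 12.6317%.
Cost of preferred: Rp = 4.02 / 95.01 = 4.2311%.
Market value of equity E = 7.33 × 522.1m = 3826.993m.
Total capital V = 3826.993 + 653.6 + 3813 = 8293.593.
Equity: weight = 3826.993/8293.593 = 0.4614; cost = 12.6317%.
Preferred: weight = 653.6/8293.593 = 0.0788; cost = 4.2311%.
Term loan: weight = 3813/8293.593 = 0.4598; after-tax cost = 5.48% × (1 − 28.1%) = 3.9401%.
WACC = 0.4614 × 12.6317% + 0.0788 × 4.2311% + 0.4598 × 3.9401% = 7.9737%.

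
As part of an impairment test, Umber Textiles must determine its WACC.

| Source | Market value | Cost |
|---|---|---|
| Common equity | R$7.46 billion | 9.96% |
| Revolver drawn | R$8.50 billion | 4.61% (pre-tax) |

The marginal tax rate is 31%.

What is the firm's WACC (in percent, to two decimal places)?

Total capital V = 7.46 + 8.5 = 15.96.
Equity: weight = 7.46/15.96 = 0.4674; cost = 9.96%.
Revolver drawn: weight = 8.5/15.96 = 0.5326; after-tax cost = 4.61% × (1 − 31%) = 3.1809%.
WACC = 0.4674 × 9.9600% + 0.5326 × 3.1809% = 6.3496%.

6.35%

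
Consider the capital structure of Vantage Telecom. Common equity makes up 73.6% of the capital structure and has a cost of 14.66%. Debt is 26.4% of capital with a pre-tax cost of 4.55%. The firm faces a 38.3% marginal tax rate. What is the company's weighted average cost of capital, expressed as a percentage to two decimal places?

11.53%

After-tax cost of debt = 4.55% × (1 − 38.3%) = 2.8074%.
WACC = 0.736 × 14.6600% + 0.264 × 2.8074% = 11.5309%.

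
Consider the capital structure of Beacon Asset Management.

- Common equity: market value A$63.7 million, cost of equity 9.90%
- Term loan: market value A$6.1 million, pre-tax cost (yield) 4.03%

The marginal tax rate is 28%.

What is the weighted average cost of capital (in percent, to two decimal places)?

9.29%

Total capital V = 63.7 + 6.1 = 69.8.
Equity: weight = 63.7/69.8 = 0.9126; cost = 9.9%.
Term loan: weight = 6.1/69.8 = 0.0874; after-tax cost = 4.03% × (1 − 28%) = 2.9016%.
WACC = 0.9126 × 9.9000% + 0.0874 × 2.9016% = 9.2884%.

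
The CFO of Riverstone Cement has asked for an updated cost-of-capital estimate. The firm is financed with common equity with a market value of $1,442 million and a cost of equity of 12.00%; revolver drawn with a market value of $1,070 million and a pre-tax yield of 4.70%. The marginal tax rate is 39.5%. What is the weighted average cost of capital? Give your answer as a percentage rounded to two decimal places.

Total capital V = 1442 + 1070 = 2512.
Equity: weight = 1442/2512 = 0.5740; cost = 12%.
Revolver drawn: weight = 1070/2512 = 0.4260; after-tax cost = 4.7% × (1 − 39.5%) = 2.8435%.
WACC = 0.5740 × 12.0000% + 0.4260 × 2.8435% = 8.0997%.

8.10%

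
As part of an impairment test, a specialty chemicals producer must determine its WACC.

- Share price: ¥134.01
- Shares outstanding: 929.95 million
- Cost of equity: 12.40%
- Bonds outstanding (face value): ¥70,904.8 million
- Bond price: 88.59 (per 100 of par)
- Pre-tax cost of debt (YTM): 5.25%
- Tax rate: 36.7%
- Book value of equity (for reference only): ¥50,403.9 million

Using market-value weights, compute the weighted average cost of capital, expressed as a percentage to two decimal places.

Market value of equity E = 134.01 × 929.95m = 124622.5995m. Market value of debt D = 70904.8m × 88.59/100 = 62814.56232m.
Total capital V = 124622.5995 + 62814.56232 = 187437.16182.
Equity: weight = 124622.5995/187437.16182 = 0.6649; cost = 12.4%.
Bonds outstanding: weight = 62814.56232/187437.16182 = 0.3351; after-tax cost = 5.25% × (1 − 36.7%) = 3.3232%.
WACC = 0.6649 × 12.4000% + 0.3351 × 3.3232% = 9.3582%.

9.36%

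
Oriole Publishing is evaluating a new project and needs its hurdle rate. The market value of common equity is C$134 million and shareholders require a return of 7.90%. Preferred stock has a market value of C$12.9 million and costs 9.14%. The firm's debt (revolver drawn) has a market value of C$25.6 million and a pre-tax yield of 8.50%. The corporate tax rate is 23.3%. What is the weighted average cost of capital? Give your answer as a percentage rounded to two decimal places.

Total capital V = 134 + 12.9 + 25.6 = 172.5.
Equity: weight = 134/172.5 = 0.7768; cost = 7.9%.
Preferred: weight = 12.9/172.5 = 0.0748; cost = 9.14%.
Revolver drawn: weight = 25.6/172.5 = 0.1484; after-tax cost = 8.5% × (1 − 23.3%) = 6.5195%.
WACC = 0.7768 × 7.9000% + 0.0748 × 9.1400% + 0.1484 × 6.5195% = 7.7879%.

7.79%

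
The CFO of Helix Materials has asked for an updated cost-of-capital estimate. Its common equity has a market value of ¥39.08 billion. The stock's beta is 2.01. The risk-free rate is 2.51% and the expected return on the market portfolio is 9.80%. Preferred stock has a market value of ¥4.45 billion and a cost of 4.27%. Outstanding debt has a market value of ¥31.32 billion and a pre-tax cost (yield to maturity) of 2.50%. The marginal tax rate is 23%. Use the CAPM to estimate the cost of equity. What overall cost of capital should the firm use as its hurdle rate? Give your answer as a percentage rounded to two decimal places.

Market risk premium = 9.8% − 2.51% = 7.29%.
Cost of equity via CAPM: Re = 2.51% + 2.01 × 7.29% = 17.1629%.
Total capital V = 39.08 + 4.45 + 31.32 = 74.85.
Equity: weight = 39.08/74.85 = 0.5221; cost = 17.1629%.
Preferred: weight = 4.45/74.85 = 0.0595; cost = 4.27%.
Debt: weight = 31.32/74.85 = 0.4184; after-tax cost = 2.5% × (1 − 23%) = 1.9250%.
WACC = 0.5221 × 17.1629% + 0.0595 × 4.2700% + 0.4184 × 1.9250% = 10.0203%.

10.02%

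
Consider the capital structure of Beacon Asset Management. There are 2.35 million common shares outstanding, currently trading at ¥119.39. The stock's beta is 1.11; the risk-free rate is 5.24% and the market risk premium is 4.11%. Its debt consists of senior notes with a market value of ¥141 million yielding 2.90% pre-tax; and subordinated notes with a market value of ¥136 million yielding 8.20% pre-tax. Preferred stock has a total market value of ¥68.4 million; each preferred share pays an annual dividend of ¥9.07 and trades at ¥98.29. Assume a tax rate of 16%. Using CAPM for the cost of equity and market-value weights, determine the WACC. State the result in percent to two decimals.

7.45%

Cost of equity via CAPM: Re = 5.24% + 1.11 × 4.11% = 9.8021%.
Cost of preferred: Rp = 9.07 / 98.29 = 9.2278%.
Market value of equity E = 119.39 × 2.35m = 280.5665m.
Total capital V = 280.5665 + 68.4 + 141 + 136 = 625.9665.
Equity: weight = 280.5665/625.9665 = 0.4482; cost = 9.8021%.
Preferred: weight = 68.4/625.9665 = 0.1093; cost = 9.2278%.
Senior notes: weight = 141/625.9665 = 0.2253; after-tax cost = 2.9% × (1 − 16%) = 2.4360%.
Subordinated notes: weight = 136/625.9665 = 0.2173; after-tax cost = 8.2% × (1 − 16%) = 6.8880%.
WACC = 0.4482 × 9.8021% + 0.1093 × 9.2278% + 0.2253 × 2.4360% + 0.2173 × 6.8880% = 7.4470%.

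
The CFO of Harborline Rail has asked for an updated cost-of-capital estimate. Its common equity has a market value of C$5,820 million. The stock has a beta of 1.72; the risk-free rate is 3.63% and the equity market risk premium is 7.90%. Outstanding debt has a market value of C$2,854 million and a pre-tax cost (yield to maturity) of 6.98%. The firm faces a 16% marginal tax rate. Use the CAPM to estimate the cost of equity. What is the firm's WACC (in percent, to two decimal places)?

Cost of equity via CAPM: Re = 3.63% + 1.72 × 7.9% = 17.2180%.
Total capital V = 5820 + 2854 = 8674.
Equity: weight = 5820/8674 = 0.6710; cost = 17.218%.
Debt: weight = 2854/8674 = 0.3290; after-tax cost = 6.98% × (1 − 16%) = 5.8632%.
WACC = 0.6710 × 17.2180% + 0.3290 × 5.8632% = 13.4819%.

13.48%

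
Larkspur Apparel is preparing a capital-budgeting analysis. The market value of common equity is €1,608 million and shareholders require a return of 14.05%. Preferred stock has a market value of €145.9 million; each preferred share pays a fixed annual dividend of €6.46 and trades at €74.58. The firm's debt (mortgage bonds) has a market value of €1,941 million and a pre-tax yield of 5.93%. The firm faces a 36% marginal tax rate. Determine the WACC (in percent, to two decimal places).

8.45%

Cost of preferred: Rp = 6.46 / 74.58 = 8.6618%.
Total capital V = 1608 + 145.9 + 1941 = 3694.9.
Equity: weight = 1608/3694.9 = 0.4352; cost = 14.05%.
Preferred: weight = 145.9/3694.9 = 0.0395; cost = 8.6618%.
Mortgage bonds: weight = 1941/3694.9 = 0.5253; after-tax cost = 5.93% × (1 − 36%) = 3.7952%.
WACC = 0.4352 × 14.0500% + 0.0395 × 8.6618% + 0.5253 × 3.7952% = 8.4502%.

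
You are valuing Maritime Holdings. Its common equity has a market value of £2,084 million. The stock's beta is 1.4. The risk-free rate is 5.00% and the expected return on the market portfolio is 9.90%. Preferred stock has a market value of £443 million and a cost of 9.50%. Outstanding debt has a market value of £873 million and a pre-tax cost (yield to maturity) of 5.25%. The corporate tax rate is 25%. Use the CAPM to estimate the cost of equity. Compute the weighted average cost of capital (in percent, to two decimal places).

Market risk premium = 9.9% − 5.0% = 4.9%.
Cost of equity via CAPM: Re = 5.0% + 1.4 × 4.9% = 11.8600%.
Total capital V = 2084 + 443 + 873 = 3400.
Equity: weight = 2084/3400 = 0.6129; cost = 11.86%.
Preferred: weight = 443/3400 = 0.1303; cost = 9.5%.
Debt: weight = 873/3400 = 0.2568; after-tax cost = 5.25% × (1 − 25%) = 3.9375%.
WACC = 0.6129 × 11.8600% + 0.1303 × 9.5000% + 0.2568 × 3.9375% = 9.5183%.

9.52%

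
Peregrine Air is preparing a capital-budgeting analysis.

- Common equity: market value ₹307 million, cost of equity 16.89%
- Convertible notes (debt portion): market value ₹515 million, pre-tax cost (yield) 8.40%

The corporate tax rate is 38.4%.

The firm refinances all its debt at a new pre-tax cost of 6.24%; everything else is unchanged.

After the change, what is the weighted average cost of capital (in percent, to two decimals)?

8.72%

After the change:
Total capital V = 307 + 515 = 822.
Equity: weight = 307/822 = 0.3735; cost = 16.89%.
Convertible notes (debt portion): weight = 515/822 = 0.6265; after-tax cost = 6.24% × (1 − 38.4%) = 3.8438%.
WACC = 0.3735 × 16.8900% + 0.6265 × 3.8438% = 8.7163%.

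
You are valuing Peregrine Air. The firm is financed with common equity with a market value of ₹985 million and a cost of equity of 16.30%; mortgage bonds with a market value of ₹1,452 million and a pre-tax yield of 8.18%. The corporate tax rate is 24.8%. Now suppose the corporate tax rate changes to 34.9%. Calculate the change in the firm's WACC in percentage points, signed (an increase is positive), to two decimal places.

-0.49 pp

Current WACC:
Total capital V = 985 + 1452 = 2437.
Equity: weight = 985/2437 = 0.4042; cost = 16.3%.
Mortgage bonds: weight = 1452/2437 = 0.5958; after-tax cost = 8.18% × (1 − 24.8%) = 6.1514%.
WACC = 0.4042 × 16.3000% + 0.5958 × 6.1514% = 10.2533%.
After the change:
Total capital V = 985 + 1452 = 2437.
Equity: weight = 985/2437 = 0.4042; cost = 16.3%.
Mortgage bonds: weight = 1452/2437 = 0.5958; after-tax cost = 8.18% × (1 − 34.9%) = 5.3252%.
WACC = 0.4042 × 16.3000% + 0.5958 × 5.3252% = 9.7610%.
Change in WACC = 9.7610% − 10.2533% = -0.4923 pp.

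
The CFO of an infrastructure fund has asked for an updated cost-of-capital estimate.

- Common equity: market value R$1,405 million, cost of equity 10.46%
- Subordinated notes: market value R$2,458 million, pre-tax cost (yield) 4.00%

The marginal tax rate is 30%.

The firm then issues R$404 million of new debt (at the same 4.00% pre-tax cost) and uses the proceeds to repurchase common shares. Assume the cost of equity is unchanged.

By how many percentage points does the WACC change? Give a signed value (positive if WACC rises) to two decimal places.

-0.80 pp

Current WACC:
Total capital V = 1405 + 2458 = 3863.
Equity: weight = 1405/3863 = 0.3637; cost = 10.46%.
Subordinated notes: weight = 2458/3863 = 0.6363; after-tax cost = 4% × (1 − 30%) = 2.8000%.
WACC = 0.3637 × 10.4600% + 0.6363 × 2.8000% = 5.5860%.
After the change:
Total capital V = 1001 + 2862 = 3863.
Equity: weight = 1001/3863 = 0.2591; cost = 10.46%.
Subordinated notes: weight = 2862/3863 = 0.7409; after-tax cost = 4% × (1 − 30%) = 2.8000%.
WACC = 0.2591 × 10.4600% + 0.7409 × 2.8000% = 4.7849%.
Change in WACC = 4.7849% − 5.5860% = -0.8011 pp.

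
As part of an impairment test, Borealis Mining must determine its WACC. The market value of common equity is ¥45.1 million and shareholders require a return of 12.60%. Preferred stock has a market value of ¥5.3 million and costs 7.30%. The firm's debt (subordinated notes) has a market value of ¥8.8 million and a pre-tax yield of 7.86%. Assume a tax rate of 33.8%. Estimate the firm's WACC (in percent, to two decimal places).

Total capital V = 45.1 + 5.3 + 8.8 = 59.2.
Equity: weight = 45.1/59.2 = 0.7618; cost = 12.6%.
Preferred: weight = 5.3/59.2 = 0.0895; cost = 7.3%.
Subordinated notes: weight = 8.8/59.2 = 0.1486; after-tax cost = 7.86% × (1 − 33.8%) = 5.2033%.
WACC = 0.7618 × 12.6000% + 0.0895 × 7.3000% + 0.1486 × 5.2033% = 11.0260%.

11.03%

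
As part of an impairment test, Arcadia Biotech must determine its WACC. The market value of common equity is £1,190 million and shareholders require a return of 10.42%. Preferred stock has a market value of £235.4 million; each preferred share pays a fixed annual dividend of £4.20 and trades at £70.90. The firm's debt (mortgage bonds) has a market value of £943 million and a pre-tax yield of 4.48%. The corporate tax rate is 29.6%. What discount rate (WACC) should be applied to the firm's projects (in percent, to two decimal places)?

Cost of preferred: Rp = 4.2 / 70.9 = 5.9238%.
Total capital V = 1190 + 235.4 + 943 = 2368.4.
Equity: weight = 1190/2368.4 = 0.5024; cost = 10.42%.
Preferred: weight = 235.4/2368.4 = 0.0994; cost = 5.9238%.
Mortgage bonds: weight = 943/2368.4 = 0.3982; after-tax cost = 4.48% × (1 − 29.6%) = 3.1539%.
WACC = 0.5024 × 10.4200% + 0.0994 × 5.9238% + 0.3982 × 3.1539% = 7.0801%.

7.08%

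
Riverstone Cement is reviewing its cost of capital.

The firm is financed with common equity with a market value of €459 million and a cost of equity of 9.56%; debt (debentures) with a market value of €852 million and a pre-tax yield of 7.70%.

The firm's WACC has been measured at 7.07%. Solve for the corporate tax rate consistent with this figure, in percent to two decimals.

Total capital V = 459 + 852 = 1311.
Equity weight = 459/1311 = 0.3501.
Debentures weight = 852/1311 = 0.6499.
Equity contribution = 0.3501 × 9.56% = 3.3471%.
Debt contribution must be 7.07% − 3.3471% = 3.7229%.
0.6499 × 7.7% × (1 − T) = 3.7229%  ⇒  (1 − T) = 0.7440.
T = 25.6032%.

25.60%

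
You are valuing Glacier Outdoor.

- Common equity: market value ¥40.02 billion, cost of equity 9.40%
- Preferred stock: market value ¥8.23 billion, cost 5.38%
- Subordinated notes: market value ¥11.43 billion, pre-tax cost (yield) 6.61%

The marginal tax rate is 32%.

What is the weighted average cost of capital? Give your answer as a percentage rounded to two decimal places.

Total capital V = 40.02 + 8.23 + 11.43 = 59.68.
Equity: weight = 40.02/59.68 = 0.6706; cost = 9.4%.
Preferred: weight = 8.23/59.68 = 0.1379; cost = 5.38%.
Subordinated notes: weight = 11.43/59.68 = 0.1915; after-tax cost = 6.61% × (1 − 32%) = 4.4948%.
WACC = 0.6706 × 9.4000% + 0.1379 × 5.3800% + 0.1915 × 4.4948% = 7.9062%.

7.91%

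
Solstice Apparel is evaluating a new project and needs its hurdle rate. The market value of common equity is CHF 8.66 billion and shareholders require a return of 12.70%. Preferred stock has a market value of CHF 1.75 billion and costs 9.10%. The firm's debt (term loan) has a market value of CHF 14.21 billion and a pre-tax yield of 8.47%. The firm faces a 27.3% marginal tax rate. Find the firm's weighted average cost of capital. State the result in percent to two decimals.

8.67%

Total capital V = 8.66 + 1.75 + 14.21 = 24.62.
Equity: weight = 8.66/24.62 = 0.3517; cost = 12.7%.
Preferred: weight = 1.75/24.62 = 0.0711; cost = 9.1%.
Term loan: weight = 14.21/24.62 = 0.5772; after-tax cost = 8.47% × (1 − 27.3%) = 6.1577%.
WACC = 0.3517 × 12.7000% + 0.0711 × 9.1000% + 0.5772 × 6.1577% = 8.6681%.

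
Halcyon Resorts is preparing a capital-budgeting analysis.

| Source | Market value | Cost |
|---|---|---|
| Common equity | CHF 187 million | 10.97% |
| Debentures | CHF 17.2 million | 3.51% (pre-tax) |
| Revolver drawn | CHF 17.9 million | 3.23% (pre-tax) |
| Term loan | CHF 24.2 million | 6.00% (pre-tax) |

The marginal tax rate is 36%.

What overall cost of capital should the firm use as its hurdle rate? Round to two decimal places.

Total capital V = 187 + 17.2 + 17.9 + 24.2 = 246.3.
Equity: weight = 187/246.3 = 0.7592; cost = 10.97%.
Debentures: weight = 17.2/246.3 = 0.0698; after-tax cost = 3.51% × (1 − 36%) = 2.2464%.
Revolver drawn: weight = 17.9/246.3 = 0.0727; after-tax cost = 3.23% × (1 − 36%) = 2.0672%.
Term loan: weight = 24.2/246.3 = 0.0983; after-tax cost = 6% × (1 − 36%) = 3.8400%.
WACC = 0.7592 × 10.9700% + 0.0698 × 2.2464% + 0.0727 × 2.0672% + 0.0983 × 3.8400% = 9.0132%.

9.01%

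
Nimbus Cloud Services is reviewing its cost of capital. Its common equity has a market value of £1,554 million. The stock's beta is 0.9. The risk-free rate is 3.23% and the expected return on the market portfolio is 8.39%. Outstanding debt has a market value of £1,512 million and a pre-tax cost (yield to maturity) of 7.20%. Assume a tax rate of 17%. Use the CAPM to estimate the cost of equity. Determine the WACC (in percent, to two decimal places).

Market risk premium = 8.39% − 3.23% = 5.16%.
Cost of equity via CAPM: Re = 3.23% + 0.9 × 5.16% = 7.8740%.
Total capital V = 1554 + 1512 = 3066.
Equity: weight = 1554/3066 = 0.5068; cost = 7.874%.
Debt: weight = 1512/3066 = 0.4932; after-tax cost = 7.2% × (1 − 17%) = 5.9760%.
WACC = 0.5068 × 7.8740% + 0.4932 × 5.9760% = 6.9380%.

6.94%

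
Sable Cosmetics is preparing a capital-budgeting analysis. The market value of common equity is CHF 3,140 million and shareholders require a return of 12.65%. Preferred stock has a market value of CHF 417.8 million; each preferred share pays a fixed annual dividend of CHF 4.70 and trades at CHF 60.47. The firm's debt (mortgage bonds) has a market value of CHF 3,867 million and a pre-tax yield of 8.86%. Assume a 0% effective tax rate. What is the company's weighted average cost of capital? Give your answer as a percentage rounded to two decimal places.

Cost of preferred: Rp = 4.7 / 60.47 = 7.7724%.
Total capital V = 3140 + 417.8 + 3867 = 7424.8.
Equity: weight = 3140/7424.8 = 0.4229; cost = 12.65%.
Preferred: weight = 417.8/7424.8 = 0.0563; cost = 7.7724%.
Mortgage bonds: weight = 3867/7424.8 = 0.5208; after-tax cost = 8.86% × (1 − 0%) = 8.8600%.
WACC = 0.4229 × 12.6500% + 0.0563 × 7.7724% + 0.5208 × 8.8600% = 10.4016%.

10.40%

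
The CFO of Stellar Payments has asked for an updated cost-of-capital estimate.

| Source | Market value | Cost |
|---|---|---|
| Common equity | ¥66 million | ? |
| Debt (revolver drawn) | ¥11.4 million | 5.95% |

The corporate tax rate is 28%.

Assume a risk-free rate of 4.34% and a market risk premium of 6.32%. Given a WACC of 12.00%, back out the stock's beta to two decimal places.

Total capital V = 66 + 11.4 = 77.4.
Equity weight = 66/77.4 = 0.8527.
Revolver drawn weight = 11.4/77.4 = 0.1473.
Debt contribution = 0.1473 × 5.95% × (1 − 28%) = 0.6310%.
Required equity contribution = 12.0% − 0.6310% = 11.3690%  ⇒  Re = 13.3328%.
CAPM: 13.3328% = 4.34% + β × 6.32%  ⇒  β = 1.4229.

1.42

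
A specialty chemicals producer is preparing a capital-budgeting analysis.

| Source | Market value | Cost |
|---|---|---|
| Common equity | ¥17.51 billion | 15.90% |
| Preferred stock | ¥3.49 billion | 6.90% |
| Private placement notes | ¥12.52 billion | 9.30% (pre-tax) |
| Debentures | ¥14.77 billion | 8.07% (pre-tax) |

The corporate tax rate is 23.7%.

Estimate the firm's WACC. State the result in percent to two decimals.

9.99%

Total capital V = 17.51 + 3.49 + 12.52 + 14.77 = 48.29.
Equity: weight = 17.51/48.29 = 0.3626; cost = 15.9%.
Preferred: weight = 3.49/48.29 = 0.0723; cost = 6.9%.
Private placement notes: weight = 12.52/48.29 = 0.2593; after-tax cost = 9.3% × (1 − 23.7%) = 7.0959%.
Debentures: weight = 14.77/48.29 = 0.3059; after-tax cost = 8.07% × (1 − 23.7%) = 6.1574%.
WACC = 0.3626 × 15.9000% + 0.0723 × 6.9000% + 0.2593 × 7.0959% + 0.3059 × 6.1574% = 9.9871%.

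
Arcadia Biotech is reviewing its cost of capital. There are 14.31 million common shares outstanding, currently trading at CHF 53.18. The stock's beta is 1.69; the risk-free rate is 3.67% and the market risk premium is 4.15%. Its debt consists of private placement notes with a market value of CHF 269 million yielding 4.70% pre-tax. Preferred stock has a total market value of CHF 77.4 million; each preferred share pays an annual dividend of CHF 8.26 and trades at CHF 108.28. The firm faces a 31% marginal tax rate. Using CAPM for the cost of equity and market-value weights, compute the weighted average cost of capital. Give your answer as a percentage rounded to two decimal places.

Cost of equity via CAPM: Re = 3.67% + 1.69 × 4.15% = 10.6835%.
Cost of preferred: Rp = 8.26 / 108.28 = 7.6284%.
Market value of equity E = 53.18 × 14.31m = 761.0058m.
Total capital V = 761.0058 + 77.4 + 269 = 1107.4058.
Equity: weight = 761.0058/1107.4058 = 0.6872; cost = 10.6835%.
Preferred: weight = 77.4/1107.4058 = 0.0699; cost = 7.6284%.
Private placement notes: weight = 269/1107.4058 = 0.2429; after-tax cost = 4.7% × (1 − 31%) = 3.2430%.
WACC = 0.6872 × 10.6835% + 0.0699 × 7.6284% + 0.2429 × 3.2430% = 8.6626%.

8.66%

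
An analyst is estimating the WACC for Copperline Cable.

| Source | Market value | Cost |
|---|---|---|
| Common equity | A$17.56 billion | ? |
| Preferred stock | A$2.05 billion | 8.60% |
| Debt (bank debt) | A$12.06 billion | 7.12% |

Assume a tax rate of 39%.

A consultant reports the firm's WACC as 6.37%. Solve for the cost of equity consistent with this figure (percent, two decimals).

Total capital V = 17.56 + 2.05 + 12.06 = 31.67.
Equity weight = 17.56/31.67 = 0.5545.
Preferred weight = 2.05/31.67 = 0.0647.
Bank debt weight = 12.06/31.67 = 0.3808.
Debt contribution = 0.3808 × 7.12% × (1 − 39%) = 1.6539%.
Preferred contribution = 0.0647 × 8.6% = 0.5567%.
Required equity contribution = 6.37% − 2.2106% = 4.1594%.
Re = 4.1594% / 0.5545 = 7.5016%.

7.50%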